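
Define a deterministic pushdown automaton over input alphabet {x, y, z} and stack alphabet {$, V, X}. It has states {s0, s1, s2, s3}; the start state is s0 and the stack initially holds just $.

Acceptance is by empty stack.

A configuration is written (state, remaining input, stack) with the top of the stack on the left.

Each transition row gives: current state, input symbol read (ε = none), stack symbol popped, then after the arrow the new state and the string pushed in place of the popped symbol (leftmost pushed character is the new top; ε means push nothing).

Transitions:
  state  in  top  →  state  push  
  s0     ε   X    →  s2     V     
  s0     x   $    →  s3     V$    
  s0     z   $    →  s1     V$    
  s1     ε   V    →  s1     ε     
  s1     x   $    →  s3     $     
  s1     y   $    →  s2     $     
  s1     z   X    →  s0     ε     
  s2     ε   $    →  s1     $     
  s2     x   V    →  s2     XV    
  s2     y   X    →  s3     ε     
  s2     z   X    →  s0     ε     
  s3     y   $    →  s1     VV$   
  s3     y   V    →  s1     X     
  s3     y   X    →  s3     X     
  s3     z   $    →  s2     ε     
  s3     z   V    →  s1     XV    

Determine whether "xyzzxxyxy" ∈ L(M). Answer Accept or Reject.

(s0, xyzzxxyxy, $) ⊢ (s3, yzzxxyxy, V$) ⊢ (s1, zzxxyxy, X$) ⊢ (s0, zxxyxy, $) ⊢ (s1, xxyxy, V$) ⊢ (s1, xxyxy, $) ⊢ (s3, xyxy, $)
No transition applies at (s3, xyxy, $); input not fully consumed.

Reject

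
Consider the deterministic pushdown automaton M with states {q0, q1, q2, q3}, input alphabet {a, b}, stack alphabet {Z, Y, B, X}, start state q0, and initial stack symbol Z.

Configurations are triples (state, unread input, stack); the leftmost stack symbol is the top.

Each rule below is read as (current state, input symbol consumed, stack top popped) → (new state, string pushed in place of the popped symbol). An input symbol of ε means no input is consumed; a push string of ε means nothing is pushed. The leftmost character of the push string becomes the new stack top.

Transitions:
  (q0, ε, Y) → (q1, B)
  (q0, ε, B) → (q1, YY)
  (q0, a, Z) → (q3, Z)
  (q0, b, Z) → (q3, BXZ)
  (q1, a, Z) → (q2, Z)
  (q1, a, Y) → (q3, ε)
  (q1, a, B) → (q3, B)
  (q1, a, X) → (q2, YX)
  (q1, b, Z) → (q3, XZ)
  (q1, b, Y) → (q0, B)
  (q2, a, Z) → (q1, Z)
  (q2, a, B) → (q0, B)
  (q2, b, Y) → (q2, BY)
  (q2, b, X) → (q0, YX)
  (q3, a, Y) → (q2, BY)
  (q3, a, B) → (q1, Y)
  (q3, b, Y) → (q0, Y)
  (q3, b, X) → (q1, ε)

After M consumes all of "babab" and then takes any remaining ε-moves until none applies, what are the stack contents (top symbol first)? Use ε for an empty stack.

(q0, babab, Z)
  read b, top Z: go to q3, push BXZ → (q3, abab, BXZ)
  read a, top B: go to q1, push Y → (q1, bab, YXZ)
  read b, top Y: go to q0, push B → (q0, ab, BXZ)
  ε-move, top B: go to q1, push YY → (q1, ab, YYXZ)
  read a, top Y: go to q3, push ε → (q3, b, YXZ)
  read b, top Y: go to q0, push Y → (q0, ε, YXZ)
  ε-move, top Y: go to q1, push B → (q1, ε, BXZ)
All input consumed in state q1 with stack BXZ.

BXZ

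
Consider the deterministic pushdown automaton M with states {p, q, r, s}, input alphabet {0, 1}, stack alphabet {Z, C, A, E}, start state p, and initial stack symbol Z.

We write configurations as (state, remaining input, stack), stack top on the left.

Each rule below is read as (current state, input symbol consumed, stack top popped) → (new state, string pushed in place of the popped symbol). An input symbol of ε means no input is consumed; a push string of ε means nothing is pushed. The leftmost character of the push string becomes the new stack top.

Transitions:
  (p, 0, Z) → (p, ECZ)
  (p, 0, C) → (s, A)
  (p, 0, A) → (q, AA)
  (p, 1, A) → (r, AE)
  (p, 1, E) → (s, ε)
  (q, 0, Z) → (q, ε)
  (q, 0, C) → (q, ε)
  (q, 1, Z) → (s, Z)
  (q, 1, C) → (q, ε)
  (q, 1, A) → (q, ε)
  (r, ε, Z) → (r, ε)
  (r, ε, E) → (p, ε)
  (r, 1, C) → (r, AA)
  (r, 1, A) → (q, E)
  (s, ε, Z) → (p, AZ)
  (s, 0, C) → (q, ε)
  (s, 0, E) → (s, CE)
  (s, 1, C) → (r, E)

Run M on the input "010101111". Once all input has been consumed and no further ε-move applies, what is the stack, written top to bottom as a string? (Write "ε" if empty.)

(p, 010101111, Z)
  read 0, top Z: go to p, push ECZ → (p, 10101111, ECZ)
  read 1, top E: go to s, push ε → (s, 0101111, CZ)
  read 0, top C: go to q, push ε → (q, 101111, Z)
  read 1, top Z: go to s, push Z → (s, 01111, Z)
  ε-move, top Z: go to p, push AZ → (p, 01111, AZ)
  read 0, top A: go to q, push AA → (q, 1111, AAZ)
  read 1, top A: go to q, push ε → (q, 111, AZ)
  read 1, top A: go to q, push ε → (q, 11, Z)
  read 1, top Z: go to s, push Z → (s, 1, Z)
  ε-move, top Z: go to p, push AZ → (p, 1, AZ)
  read 1, top A: go to r, push AE → (r, ε, AEZ)
All input consumed in state r with stack AEZ.

AEZ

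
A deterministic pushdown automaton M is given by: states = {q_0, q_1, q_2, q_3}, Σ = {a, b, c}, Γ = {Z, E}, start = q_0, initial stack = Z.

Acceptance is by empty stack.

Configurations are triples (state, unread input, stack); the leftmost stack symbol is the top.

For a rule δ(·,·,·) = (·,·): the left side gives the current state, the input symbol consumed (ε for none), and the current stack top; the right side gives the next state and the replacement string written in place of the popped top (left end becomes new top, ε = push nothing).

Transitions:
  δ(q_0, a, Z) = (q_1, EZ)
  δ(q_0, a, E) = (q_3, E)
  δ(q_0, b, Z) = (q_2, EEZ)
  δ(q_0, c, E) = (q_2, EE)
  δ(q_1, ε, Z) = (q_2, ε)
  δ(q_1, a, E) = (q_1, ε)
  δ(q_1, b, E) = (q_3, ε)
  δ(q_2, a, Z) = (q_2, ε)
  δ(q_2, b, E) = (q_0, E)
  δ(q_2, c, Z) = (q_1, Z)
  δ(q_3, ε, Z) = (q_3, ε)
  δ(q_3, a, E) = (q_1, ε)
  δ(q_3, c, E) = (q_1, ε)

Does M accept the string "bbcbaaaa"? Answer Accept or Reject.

(q_0, bbcbaaaa, Z)
  read b, top Z: go to q_2, push EEZ → (q_2, bcbaaaa, EEZ)
  read b, top E: go to q_0, push E → (q_0, cbaaaa, EEZ)
  read c, top E: go to q_2, push EE → (q_2, baaaa, EEEZ)
  read b, top E: go to q_0, push E → (q_0, aaaa, EEEZ)
  read a, top E: go to q_3, push E → (q_3, aaa, EEEZ)
  read a, top E: go to q_1, push ε → (q_1, aa, EEZ)
  read a, top E: go to q_1, push ε → (q_1, a, EZ)
  read a, top E: go to q_1, push ε → (q_1, ε, Z)
  ε-move, top Z: go to q_2, push ε → (q_2, ε, ε)
All input consumed and the stack is empty.

Accept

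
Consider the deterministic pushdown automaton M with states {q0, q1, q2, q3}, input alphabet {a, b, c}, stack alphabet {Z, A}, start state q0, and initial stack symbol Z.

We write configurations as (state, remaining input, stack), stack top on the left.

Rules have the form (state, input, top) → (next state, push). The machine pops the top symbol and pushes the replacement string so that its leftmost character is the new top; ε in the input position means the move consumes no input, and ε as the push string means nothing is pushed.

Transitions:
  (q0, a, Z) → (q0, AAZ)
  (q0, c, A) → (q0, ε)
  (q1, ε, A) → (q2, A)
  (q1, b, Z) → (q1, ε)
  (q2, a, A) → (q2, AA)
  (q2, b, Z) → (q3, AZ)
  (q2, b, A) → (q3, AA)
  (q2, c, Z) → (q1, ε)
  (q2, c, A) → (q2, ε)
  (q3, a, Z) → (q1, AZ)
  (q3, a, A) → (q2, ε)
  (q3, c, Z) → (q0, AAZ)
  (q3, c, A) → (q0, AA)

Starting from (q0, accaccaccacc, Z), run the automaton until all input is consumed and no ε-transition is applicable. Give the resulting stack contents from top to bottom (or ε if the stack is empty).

Z

(q0, accaccaccacc, Z) ⊢ (q0, ccaccaccacc, AAZ) ⊢ (q0, caccaccacc, AZ) ⊢ (q0, accaccacc, Z) ⊢ (q0, ccaccacc, AAZ) ⊢ (q0, caccacc, AZ) ⊢ (q0, accacc, Z) ⊢ (q0, ccacc, AAZ) ⊢ (q0, cacc, AZ) ⊢ (q0, acc, Z) ⊢ (q0, cc, AAZ) ⊢ (q0, c, AZ) ⊢ (q0, ε, Z)
All input consumed in state q0 with stack Z.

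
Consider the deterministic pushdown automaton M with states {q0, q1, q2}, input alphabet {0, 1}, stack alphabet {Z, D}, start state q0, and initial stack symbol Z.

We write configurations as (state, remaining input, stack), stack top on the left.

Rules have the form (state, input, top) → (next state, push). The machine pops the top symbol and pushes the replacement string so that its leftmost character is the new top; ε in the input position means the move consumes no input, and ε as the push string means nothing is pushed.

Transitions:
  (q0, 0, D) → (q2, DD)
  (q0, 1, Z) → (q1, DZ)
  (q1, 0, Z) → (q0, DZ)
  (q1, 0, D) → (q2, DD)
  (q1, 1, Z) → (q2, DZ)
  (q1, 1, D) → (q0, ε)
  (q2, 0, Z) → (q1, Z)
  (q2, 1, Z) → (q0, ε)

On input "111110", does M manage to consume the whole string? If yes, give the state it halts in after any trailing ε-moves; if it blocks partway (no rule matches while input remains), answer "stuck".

(q0, 111110, Z)
  read 1, top Z: go to q1, push DZ → (q1, 11110, DZ)
  read 1, top D: go to q0, push ε → (q0, 1110, Z)
  read 1, top Z: go to q1, push DZ → (q1, 110, DZ)
  read 1, top D: go to q0, push ε → (q0, 10, Z)
  read 1, top Z: go to q1, push DZ → (q1, 0, DZ)
  read 0, top D: go to q2, push DD → (q2, ε, DDZ)
All input consumed; M is in state q2.

q2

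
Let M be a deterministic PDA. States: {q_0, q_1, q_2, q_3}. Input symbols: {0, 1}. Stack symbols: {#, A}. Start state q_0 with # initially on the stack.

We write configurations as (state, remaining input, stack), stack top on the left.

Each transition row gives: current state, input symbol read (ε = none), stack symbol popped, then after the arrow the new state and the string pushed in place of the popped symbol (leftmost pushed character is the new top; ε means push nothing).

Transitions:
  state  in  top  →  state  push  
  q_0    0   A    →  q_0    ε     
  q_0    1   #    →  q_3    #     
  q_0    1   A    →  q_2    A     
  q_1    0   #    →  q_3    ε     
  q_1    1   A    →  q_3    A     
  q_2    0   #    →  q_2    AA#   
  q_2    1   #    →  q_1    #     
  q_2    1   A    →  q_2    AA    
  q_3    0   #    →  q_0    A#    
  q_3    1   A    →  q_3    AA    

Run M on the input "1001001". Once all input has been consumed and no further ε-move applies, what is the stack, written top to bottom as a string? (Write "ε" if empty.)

(q_0, 1001001, #) ⊢ (q_3, 001001, #) ⊢ (q_0, 01001, A#) ⊢ (q_0, 1001, #) ⊢ (q_3, 001, #) ⊢ (q_0, 01, A#) ⊢ (q_0, 1, #) ⊢ (q_3, ε, #)
All input consumed in state q_3 with stack #.

#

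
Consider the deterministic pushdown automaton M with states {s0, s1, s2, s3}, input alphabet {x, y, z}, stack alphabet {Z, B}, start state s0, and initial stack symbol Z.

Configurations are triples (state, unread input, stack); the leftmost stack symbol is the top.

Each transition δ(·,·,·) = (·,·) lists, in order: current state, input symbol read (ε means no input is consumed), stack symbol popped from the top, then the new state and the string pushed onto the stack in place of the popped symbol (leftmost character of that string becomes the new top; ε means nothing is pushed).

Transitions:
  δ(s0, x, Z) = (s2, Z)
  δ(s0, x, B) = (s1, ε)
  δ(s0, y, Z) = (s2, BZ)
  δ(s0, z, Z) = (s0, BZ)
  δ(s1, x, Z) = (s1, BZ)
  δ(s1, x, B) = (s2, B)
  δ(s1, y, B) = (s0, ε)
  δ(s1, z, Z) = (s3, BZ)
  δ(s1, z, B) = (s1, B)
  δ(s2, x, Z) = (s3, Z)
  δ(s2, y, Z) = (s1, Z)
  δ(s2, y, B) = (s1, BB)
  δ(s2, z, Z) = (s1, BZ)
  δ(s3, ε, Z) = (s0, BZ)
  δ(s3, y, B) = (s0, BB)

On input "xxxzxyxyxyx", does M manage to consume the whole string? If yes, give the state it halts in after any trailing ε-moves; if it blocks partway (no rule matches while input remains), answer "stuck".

stuck

(s0, xxxzxyxyxyx, Z) ⊢ (s2, xxzxyxyxyx, Z) ⊢ (s3, xzxyxyxyx, Z) ⊢ (s0, xzxyxyxyx, BZ) ⊢ (s1, zxyxyxyx, Z) ⊢ (s3, xyxyxyx, BZ)
No transition for (s3, x, top B); M blocks with input xyxyxyx remaining.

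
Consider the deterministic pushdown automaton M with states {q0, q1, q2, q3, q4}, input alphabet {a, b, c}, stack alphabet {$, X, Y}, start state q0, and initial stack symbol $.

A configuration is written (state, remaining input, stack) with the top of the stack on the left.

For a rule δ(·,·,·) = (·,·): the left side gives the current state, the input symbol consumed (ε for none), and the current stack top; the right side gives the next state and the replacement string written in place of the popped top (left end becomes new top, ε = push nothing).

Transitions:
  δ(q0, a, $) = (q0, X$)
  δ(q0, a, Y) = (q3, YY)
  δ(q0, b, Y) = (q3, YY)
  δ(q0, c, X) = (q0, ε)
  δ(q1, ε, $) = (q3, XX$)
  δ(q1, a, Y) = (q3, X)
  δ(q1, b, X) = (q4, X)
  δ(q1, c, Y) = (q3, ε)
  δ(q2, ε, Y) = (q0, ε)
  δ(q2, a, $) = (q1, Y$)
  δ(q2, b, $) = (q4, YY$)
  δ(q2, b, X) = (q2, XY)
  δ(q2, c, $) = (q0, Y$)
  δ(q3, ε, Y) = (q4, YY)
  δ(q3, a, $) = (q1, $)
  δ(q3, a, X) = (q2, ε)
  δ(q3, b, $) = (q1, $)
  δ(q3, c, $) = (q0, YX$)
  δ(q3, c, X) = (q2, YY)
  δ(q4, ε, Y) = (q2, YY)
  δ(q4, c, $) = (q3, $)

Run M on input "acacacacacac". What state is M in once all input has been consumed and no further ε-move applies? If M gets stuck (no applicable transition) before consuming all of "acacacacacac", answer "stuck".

(q0, acacacacacac, $)
  read a, top $: go to q0, push X$ → (q0, cacacacacac, X$)
  read c, top X: go to q0, push ε → (q0, acacacacac, $)
  read a, top $: go to q0, push X$ → (q0, cacacacac, X$)
  read c, top X: go to q0, push ε → (q0, acacacac, $)
  read a, top $: go to q0, push X$ → (q0, cacacac, X$)
  read c, top X: go to q0, push ε → (q0, acacac, $)
  read a, top $: go to q0, push X$ → (q0, cacac, X$)
  read c, top X: go to q0, push ε → (q0, acac, $)
  read a, top $: go to q0, push X$ → (q0, cac, X$)
  read c, top X: go to q0, push ε → (q0, ac, $)
  read a, top $: go to q0, push X$ → (q0, c, X$)
  read c, top X: go to q0, push ε → (q0, ε, $)
All input consumed; M is in state q0.

q0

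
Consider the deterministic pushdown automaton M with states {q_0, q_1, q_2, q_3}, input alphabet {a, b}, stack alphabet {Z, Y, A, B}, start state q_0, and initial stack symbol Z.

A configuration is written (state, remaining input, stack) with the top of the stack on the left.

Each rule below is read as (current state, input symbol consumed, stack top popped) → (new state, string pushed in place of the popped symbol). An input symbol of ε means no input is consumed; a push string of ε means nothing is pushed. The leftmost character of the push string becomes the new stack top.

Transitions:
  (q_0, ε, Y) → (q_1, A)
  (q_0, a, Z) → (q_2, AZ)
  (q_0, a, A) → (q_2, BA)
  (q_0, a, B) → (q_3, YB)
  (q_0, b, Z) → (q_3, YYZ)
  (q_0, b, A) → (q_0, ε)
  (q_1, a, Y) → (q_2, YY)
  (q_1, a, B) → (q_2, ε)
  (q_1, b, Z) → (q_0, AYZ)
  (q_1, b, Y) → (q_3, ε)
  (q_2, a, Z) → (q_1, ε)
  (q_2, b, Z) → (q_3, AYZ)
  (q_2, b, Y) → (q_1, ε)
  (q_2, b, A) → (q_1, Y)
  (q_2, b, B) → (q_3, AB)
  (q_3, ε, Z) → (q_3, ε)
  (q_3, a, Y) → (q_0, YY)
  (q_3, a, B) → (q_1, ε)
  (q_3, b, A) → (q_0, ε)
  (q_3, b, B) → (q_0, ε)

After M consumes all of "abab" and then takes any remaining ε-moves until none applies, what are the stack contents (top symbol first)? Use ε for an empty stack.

(q_0, abab, Z) ⊢ (q_2, bab, AZ) ⊢ (q_1, ab, YZ) ⊢ (q_2, b, YYZ) ⊢ (q_1, ε, YZ)
All input consumed in state q_1 with stack YZ.

YZ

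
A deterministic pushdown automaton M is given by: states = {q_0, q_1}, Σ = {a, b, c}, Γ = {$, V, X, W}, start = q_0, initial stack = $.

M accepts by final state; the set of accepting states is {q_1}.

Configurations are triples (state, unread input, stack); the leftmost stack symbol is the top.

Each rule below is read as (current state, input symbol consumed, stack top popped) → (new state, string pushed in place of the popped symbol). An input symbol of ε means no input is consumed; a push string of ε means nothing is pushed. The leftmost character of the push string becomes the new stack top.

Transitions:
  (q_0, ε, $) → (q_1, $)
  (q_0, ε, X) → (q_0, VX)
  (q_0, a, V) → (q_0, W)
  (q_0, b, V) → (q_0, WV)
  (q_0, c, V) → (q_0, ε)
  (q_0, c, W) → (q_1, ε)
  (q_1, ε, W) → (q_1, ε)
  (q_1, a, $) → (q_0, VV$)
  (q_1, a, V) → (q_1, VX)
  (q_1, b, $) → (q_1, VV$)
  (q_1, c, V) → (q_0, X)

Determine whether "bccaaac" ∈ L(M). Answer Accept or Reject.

Reject

(q_0, bccaaac, $)
  ε-move, top $: go to q_1, push $ → (q_1, bccaaac, $)
  read b, top $: go to q_1, push VV$ → (q_1, ccaaac, VV$)
  read c, top V: go to q_0, push X → (q_0, caaac, XV$)
  ε-move, top X: go to q_0, push VX → (q_0, caaac, VXV$)
  read c, top V: go to q_0, push ε → (q_0, aaac, XV$)
  ε-move, top X: go to q_0, push VX → (q_0, aaac, VXV$)
  read a, top V: go to q_0, push W → (q_0, aac, WXV$)
No transition applies at (q_0, aac, WXV$); input not fully consumed.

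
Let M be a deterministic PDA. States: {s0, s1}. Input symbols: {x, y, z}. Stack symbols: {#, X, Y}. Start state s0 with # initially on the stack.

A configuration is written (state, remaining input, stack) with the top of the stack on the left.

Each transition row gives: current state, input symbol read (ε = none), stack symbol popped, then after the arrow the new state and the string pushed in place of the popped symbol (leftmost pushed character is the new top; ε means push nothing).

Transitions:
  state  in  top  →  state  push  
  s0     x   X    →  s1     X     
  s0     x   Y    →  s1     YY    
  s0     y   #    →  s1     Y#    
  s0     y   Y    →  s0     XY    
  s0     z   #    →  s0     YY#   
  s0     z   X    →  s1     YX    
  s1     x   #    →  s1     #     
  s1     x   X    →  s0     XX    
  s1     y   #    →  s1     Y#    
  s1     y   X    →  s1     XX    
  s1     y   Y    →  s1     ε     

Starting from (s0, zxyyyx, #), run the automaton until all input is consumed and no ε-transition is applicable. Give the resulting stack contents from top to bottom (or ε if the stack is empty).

(s0, zxyyyx, #) ⊢ (s0, xyyyx, YY#) ⊢ (s1, yyyx, YYY#) ⊢ (s1, yyx, YY#) ⊢ (s1, yx, Y#) ⊢ (s1, x, #) ⊢ (s1, ε, #)
All input consumed in state s1 with stack #.

#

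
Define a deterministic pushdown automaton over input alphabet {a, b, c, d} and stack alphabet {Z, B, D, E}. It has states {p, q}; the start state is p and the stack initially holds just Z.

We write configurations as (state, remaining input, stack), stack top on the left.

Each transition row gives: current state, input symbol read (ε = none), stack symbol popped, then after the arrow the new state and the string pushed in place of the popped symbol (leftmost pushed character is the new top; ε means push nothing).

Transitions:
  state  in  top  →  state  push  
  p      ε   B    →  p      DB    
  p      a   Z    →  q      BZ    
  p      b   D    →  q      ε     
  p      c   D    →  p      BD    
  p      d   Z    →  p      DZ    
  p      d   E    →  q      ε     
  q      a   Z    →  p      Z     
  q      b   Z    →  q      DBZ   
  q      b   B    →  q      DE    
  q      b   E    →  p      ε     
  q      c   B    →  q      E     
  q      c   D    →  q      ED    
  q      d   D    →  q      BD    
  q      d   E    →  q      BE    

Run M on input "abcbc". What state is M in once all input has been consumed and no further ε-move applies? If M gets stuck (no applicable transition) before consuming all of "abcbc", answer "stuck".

p

(p, abcbc, Z) ⊢ (q, bcbc, BZ) ⊢ (q, cbc, DEZ) ⊢ (q, bc, EDEZ) ⊢ (p, c, DEZ) ⊢ (p, ε, BDEZ) ⊢ (p, ε, DBDEZ)
All input consumed; M is in state p.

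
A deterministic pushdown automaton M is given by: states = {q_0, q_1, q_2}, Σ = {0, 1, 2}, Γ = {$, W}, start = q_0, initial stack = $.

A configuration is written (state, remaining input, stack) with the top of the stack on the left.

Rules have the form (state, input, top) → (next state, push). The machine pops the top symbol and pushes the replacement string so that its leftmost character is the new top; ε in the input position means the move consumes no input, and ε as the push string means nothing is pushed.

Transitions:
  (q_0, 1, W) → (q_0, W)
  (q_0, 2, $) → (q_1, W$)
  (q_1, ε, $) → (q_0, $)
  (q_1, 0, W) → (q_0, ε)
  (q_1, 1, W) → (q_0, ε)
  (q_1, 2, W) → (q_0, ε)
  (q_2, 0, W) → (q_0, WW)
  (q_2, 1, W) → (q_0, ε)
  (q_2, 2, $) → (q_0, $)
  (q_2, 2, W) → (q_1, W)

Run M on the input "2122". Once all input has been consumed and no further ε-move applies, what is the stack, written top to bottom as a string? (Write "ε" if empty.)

$

(q_0, 2122, $) ⊢ (q_1, 122, W$) ⊢ (q_0, 22, $) ⊢ (q_1, 2, W$) ⊢ (q_0, ε, $)
All input consumed in state q_0 with stack $.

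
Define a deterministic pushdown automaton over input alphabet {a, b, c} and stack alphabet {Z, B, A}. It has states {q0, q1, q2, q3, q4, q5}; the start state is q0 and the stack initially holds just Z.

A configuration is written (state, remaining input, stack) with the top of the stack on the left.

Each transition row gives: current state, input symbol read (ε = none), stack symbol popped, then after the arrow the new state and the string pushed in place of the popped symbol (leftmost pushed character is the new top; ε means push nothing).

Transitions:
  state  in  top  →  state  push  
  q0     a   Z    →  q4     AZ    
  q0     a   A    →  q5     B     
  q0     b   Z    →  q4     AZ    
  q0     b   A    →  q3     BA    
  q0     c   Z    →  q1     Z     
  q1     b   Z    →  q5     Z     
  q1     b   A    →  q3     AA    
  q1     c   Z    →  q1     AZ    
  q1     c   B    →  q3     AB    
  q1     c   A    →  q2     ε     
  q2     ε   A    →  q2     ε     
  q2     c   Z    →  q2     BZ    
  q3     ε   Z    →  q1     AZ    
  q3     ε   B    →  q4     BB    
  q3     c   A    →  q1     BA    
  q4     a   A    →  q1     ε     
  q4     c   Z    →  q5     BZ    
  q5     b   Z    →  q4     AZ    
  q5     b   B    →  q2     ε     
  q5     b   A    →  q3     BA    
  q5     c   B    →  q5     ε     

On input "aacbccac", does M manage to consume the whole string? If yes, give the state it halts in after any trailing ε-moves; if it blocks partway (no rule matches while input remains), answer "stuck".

(q0, aacbccac, Z) ⊢ (q4, acbccac, AZ) ⊢ (q1, cbccac, Z) ⊢ (q1, bccac, AZ) ⊢ (q3, ccac, AAZ) ⊢ (q1, cac, BAAZ) ⊢ (q3, ac, ABAAZ)
No transition for (q3, a, top A); M blocks with input ac remaining.

stuck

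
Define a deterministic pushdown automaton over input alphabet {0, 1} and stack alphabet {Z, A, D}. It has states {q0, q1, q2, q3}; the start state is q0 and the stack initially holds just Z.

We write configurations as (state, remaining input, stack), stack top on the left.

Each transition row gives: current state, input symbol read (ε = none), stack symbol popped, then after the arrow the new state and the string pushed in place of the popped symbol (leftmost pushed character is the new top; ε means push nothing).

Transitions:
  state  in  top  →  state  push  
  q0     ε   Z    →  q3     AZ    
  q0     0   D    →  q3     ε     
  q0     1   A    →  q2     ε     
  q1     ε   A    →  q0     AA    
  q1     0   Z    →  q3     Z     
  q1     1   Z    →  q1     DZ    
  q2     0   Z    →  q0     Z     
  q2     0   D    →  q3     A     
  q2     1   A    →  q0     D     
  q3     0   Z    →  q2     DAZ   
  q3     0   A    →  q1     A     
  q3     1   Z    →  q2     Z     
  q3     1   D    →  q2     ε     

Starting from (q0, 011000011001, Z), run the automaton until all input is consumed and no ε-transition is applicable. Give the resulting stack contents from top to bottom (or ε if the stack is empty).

(q0, 011000011001, Z) ⊢ (q3, 011000011001, AZ) ⊢ (q1, 11000011001, AZ) ⊢ (q0, 11000011001, AAZ) ⊢ (q2, 1000011001, AZ) ⊢ (q0, 000011001, DZ) ⊢ (q3, 00011001, Z) ⊢ (q2, 0011001, DAZ) ⊢ (q3, 011001, AAZ) ⊢ (q1, 11001, AAZ) ⊢ (q0, 11001, AAAZ) ⊢ (q2, 1001, AAZ) ⊢ (q0, 001, DAZ) ⊢ (q3, 01, AZ) ⊢ (q1, 1, AZ) ⊢ (q0, 1, AAZ) ⊢ (q2, ε, AZ)
All input consumed in state q2 with stack AZ.

AZ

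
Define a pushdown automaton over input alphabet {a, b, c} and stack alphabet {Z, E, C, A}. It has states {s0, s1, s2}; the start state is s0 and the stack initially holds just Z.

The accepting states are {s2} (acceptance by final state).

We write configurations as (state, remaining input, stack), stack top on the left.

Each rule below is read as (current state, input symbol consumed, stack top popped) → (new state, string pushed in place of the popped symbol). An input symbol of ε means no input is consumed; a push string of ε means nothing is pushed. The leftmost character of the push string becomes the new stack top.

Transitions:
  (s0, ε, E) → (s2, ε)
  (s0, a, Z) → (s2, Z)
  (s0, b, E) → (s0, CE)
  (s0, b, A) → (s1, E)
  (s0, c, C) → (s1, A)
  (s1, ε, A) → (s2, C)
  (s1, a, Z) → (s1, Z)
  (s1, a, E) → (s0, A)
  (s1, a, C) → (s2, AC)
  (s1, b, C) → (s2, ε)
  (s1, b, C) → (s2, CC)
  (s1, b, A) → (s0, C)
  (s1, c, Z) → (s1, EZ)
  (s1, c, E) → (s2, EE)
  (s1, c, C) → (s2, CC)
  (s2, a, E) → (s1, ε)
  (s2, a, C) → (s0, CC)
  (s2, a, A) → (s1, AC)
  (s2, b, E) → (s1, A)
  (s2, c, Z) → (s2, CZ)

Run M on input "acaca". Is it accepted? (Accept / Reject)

Reject

No computation consumes all input and reaches a final state.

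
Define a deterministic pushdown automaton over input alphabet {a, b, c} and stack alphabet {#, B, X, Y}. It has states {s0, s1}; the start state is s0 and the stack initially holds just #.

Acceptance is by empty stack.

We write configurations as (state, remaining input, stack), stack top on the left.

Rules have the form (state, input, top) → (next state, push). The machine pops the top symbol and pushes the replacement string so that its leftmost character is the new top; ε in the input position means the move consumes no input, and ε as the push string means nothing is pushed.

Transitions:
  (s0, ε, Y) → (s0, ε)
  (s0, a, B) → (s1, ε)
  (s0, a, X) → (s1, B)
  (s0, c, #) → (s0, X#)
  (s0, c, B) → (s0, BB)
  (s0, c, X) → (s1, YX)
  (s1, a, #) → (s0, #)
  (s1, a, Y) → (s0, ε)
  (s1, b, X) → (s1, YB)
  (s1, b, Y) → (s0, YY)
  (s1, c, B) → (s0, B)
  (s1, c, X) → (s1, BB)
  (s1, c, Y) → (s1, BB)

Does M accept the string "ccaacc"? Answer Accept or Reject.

(s0, ccaacc, #) ⊢ (s0, caacc, X#) ⊢ (s1, aacc, YX#) ⊢ (s0, acc, X#) ⊢ (s1, cc, B#) ⊢ (s0, c, B#) ⊢ (s0, ε, BB#)
All input consumed; stack is BB#, not empty, and no further ε-move applies.

Reject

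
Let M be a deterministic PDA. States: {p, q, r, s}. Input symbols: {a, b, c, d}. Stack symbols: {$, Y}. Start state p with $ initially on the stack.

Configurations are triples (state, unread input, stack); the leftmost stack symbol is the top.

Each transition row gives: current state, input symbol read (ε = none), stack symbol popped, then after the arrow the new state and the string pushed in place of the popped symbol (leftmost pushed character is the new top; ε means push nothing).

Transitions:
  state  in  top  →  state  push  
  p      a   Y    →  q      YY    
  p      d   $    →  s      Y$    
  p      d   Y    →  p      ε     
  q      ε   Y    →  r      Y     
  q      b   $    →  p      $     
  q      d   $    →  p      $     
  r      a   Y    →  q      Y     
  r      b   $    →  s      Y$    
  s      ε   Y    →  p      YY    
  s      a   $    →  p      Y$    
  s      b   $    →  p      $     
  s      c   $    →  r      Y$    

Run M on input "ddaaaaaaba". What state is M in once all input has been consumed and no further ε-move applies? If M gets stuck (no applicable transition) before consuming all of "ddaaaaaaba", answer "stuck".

(p, ddaaaaaaba, $) ⊢ (s, daaaaaaba, Y$) ⊢ (p, daaaaaaba, YY$) ⊢ (p, aaaaaaba, Y$) ⊢ (q, aaaaaba, YY$) ⊢ (r, aaaaaba, YY$) ⊢ (q, aaaaba, YY$) ⊢ (r, aaaaba, YY$) ⊢ (q, aaaba, YY$) ⊢ (r, aaaba, YY$) ⊢ (q, aaba, YY$) ⊢ (r, aaba, YY$) ⊢ (q, aba, YY$) ⊢ (r, aba, YY$) ⊢ (q, ba, YY$) ⊢ (r, ba, YY$)
No transition for (r, b, top Y); M blocks with input ba remaining.

stuck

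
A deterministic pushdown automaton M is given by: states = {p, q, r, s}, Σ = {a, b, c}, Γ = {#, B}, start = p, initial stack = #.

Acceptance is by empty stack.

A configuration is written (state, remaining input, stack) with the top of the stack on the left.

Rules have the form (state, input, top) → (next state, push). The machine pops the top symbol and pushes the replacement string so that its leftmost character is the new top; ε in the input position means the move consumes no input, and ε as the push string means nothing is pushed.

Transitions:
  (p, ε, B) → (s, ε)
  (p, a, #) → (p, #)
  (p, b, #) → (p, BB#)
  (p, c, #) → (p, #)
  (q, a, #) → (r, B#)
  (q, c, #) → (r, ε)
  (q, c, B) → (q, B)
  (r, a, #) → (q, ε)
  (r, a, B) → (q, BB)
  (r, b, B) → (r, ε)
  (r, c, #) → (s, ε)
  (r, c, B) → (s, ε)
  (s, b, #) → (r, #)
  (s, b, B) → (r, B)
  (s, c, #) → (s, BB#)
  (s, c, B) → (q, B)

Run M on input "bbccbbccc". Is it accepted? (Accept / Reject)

Reject

(p, bbccbbccc, #) ⊢ (p, bccbbccc, BB#) ⊢ (s, bccbbccc, B#) ⊢ (r, ccbbccc, B#) ⊢ (s, cbbccc, #) ⊢ (s, bbccc, BB#) ⊢ (r, bccc, BB#) ⊢ (r, ccc, B#) ⊢ (s, cc, #) ⊢ (s, c, BB#) ⊢ (q, ε, BB#)
All input consumed; stack is BB#, not empty, and no further ε-move applies.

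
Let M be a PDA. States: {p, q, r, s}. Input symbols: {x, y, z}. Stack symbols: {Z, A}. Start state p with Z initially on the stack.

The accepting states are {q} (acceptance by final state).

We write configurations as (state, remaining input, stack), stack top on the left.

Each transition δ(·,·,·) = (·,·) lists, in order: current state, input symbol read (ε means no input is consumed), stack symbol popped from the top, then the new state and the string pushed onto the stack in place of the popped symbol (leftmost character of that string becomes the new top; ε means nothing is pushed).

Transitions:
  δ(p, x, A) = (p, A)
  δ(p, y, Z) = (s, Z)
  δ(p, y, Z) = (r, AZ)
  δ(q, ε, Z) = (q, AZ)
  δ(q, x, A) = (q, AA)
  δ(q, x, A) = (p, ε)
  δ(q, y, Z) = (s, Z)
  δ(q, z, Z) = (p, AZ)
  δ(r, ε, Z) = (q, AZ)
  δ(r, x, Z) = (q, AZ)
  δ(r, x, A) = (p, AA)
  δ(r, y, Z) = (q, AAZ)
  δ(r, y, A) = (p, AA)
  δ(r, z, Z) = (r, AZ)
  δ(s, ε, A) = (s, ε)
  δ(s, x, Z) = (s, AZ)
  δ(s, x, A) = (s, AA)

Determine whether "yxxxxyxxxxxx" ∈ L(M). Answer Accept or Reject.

No computation consumes all input and reaches a final state.

Reject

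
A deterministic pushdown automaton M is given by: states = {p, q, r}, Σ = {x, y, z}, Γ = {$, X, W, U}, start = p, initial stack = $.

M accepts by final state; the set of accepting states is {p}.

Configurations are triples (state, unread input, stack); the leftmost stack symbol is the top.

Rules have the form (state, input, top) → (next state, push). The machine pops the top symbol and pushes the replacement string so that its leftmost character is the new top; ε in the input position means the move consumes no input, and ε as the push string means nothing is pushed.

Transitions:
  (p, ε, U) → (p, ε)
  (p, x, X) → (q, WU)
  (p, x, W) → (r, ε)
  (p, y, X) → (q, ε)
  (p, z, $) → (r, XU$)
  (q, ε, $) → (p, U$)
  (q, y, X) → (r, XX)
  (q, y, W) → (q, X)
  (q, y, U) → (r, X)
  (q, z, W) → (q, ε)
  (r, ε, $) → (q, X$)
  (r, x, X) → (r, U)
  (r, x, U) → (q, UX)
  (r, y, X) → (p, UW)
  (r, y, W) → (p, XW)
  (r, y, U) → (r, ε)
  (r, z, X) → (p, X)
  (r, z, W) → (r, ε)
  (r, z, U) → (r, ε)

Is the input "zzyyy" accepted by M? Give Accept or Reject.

Accept

(p, zzyyy, $) ⊢ (r, zyyy, XU$) ⊢ (p, yyy, XU$) ⊢ (q, yy, U$) ⊢ (r, y, X$) ⊢ (p, ε, UW$)
All input consumed; state p ∈ F.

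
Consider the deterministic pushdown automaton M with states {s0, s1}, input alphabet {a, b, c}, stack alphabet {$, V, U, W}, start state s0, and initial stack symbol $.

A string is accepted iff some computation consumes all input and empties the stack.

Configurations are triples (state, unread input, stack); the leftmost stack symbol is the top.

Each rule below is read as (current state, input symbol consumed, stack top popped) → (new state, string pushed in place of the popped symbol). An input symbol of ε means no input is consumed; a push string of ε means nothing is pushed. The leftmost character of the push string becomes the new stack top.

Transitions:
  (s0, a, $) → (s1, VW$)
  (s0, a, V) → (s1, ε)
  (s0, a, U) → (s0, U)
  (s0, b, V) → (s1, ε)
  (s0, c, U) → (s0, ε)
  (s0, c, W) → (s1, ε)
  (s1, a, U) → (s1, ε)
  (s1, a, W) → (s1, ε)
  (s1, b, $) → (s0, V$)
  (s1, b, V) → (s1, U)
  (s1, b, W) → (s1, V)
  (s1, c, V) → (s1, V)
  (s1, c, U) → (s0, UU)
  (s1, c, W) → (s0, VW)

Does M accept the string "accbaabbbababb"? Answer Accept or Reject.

(s0, accbaabbbababb, $) ⊢ (s1, ccbaabbbababb, VW$) ⊢ (s1, cbaabbbababb, VW$) ⊢ (s1, baabbbababb, VW$) ⊢ (s1, aabbbababb, UW$) ⊢ (s1, abbbababb, W$) ⊢ (s1, bbbababb, $) ⊢ (s0, bbababb, V$) ⊢ (s1, bababb, $) ⊢ (s0, ababb, V$) ⊢ (s1, babb, $) ⊢ (s0, abb, V$) ⊢ (s1, bb, $) ⊢ (s0, b, V$) ⊢ (s1, ε, $)
All input consumed; stack is $, not empty, and no further ε-move applies.

Reject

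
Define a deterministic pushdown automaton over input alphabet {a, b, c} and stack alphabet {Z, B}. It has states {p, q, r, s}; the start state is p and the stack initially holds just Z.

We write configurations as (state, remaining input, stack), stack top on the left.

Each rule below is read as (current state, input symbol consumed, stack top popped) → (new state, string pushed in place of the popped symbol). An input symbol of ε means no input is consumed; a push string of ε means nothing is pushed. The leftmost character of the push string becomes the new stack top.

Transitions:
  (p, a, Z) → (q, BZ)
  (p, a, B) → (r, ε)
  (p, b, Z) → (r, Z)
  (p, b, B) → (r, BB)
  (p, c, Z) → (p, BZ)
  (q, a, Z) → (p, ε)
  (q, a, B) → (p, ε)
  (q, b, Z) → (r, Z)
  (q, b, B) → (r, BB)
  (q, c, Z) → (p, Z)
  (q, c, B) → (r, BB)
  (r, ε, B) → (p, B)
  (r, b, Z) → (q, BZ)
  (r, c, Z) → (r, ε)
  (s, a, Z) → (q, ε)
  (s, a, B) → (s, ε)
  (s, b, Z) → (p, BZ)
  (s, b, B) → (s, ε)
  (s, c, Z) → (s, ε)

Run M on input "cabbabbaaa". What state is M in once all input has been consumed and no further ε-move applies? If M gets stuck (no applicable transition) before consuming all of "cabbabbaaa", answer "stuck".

(p, cabbabbaaa, Z)
  read c, top Z: go to p, push BZ → (p, abbabbaaa, BZ)
  read a, top B: go to r, push ε → (r, bbabbaaa, Z)
  read b, top Z: go to q, push BZ → (q, babbaaa, BZ)
  read b, top B: go to r, push BB → (r, abbaaa, BBZ)
  ε-move, top B: go to p, push B → (p, abbaaa, BBZ)
  read a, top B: go to r, push ε → (r, bbaaa, BZ)
  ε-move, top B: go to p, push B → (p, bbaaa, BZ)
  read b, top B: go to r, push BB → (r, baaa, BBZ)
  ε-move, top B: go to p, push B → (p, baaa, BBZ)
  read b, top B: go to r, push BB → (r, aaa, BBBZ)
  ε-move, top B: go to p, push B → (p, aaa, BBBZ)
  read a, top B: go to r, push ε → (r, aa, BBZ)
  ε-move, top B: go to p, push B → (p, aa, BBZ)
  read a, top B: go to r, push ε → (r, a, BZ)
  ε-move, top B: go to p, push B → (p, a, BZ)
  read a, top B: go to r, push ε → (r, ε, Z)
All input consumed; M is in state r.

r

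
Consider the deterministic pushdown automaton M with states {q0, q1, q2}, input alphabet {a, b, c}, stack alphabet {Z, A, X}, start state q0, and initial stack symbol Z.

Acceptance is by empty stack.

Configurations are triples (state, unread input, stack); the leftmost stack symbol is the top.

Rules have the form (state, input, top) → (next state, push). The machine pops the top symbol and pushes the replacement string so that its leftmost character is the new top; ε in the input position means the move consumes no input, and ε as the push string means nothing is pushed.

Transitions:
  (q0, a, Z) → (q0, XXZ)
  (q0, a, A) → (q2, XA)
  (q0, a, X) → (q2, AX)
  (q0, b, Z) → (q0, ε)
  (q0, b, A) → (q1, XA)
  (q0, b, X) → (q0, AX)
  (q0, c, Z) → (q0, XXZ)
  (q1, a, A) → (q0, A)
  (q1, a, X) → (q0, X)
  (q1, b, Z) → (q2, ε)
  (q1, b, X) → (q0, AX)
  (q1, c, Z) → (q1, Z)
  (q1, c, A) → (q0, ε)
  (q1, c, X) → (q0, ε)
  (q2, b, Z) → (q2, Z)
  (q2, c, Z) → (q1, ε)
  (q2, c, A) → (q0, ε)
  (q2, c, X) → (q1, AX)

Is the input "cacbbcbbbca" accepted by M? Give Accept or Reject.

Reject

(q0, cacbbcbbbca, Z) ⊢ (q0, acbbcbbbca, XXZ) ⊢ (q2, cbbcbbbca, AXXZ) ⊢ (q0, bbcbbbca, XXZ) ⊢ (q0, bcbbbca, AXXZ) ⊢ (q1, cbbbca, XAXXZ) ⊢ (q0, bbbca, AXXZ) ⊢ (q1, bbca, XAXXZ) ⊢ (q0, bca, AXAXXZ) ⊢ (q1, ca, XAXAXXZ) ⊢ (q0, a, AXAXXZ) ⊢ (q2, ε, XAXAXXZ)
All input consumed; stack is XAXAXXZ, not empty, and no further ε-move applies.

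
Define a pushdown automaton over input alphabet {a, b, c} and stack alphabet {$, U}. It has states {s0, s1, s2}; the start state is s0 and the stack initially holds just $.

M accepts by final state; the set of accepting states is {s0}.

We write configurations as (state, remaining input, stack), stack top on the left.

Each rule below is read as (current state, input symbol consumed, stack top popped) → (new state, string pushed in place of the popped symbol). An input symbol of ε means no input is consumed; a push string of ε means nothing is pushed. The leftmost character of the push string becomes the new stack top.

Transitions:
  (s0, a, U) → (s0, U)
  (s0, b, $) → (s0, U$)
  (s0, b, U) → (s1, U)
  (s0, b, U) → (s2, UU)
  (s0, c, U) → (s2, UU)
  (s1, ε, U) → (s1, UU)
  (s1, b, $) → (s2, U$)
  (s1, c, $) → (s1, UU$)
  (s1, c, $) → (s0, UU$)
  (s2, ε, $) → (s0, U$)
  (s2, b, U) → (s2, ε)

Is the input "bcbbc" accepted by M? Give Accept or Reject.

Reject

No computation consumes all input and reaches a final state.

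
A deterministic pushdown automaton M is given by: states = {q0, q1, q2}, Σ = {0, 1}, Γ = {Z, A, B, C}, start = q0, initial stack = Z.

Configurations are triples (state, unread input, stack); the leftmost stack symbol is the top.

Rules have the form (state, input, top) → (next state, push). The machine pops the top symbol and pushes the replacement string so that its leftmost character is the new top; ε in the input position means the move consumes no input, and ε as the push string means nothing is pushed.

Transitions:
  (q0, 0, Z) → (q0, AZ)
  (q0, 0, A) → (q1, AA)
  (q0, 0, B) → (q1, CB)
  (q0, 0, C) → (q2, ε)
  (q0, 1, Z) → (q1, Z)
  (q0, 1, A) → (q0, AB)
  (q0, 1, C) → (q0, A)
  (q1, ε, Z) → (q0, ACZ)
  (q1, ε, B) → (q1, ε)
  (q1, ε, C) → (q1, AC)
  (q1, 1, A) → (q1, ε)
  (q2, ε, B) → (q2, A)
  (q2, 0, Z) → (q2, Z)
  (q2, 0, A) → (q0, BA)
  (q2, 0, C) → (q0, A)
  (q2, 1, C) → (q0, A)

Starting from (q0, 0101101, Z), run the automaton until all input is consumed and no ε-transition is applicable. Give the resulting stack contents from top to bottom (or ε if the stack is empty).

ACZ

(q0, 0101101, Z)
  read 0, top Z: go to q0, push AZ → (q0, 101101, AZ)
  read 1, top A: go to q0, push AB → (q0, 01101, ABZ)
  read 0, top A: go to q1, push AA → (q1, 1101, AABZ)
  read 1, top A: go to q1, push ε → (q1, 101, ABZ)
  read 1, top A: go to q1, push ε → (q1, 01, BZ)
  ε-move, top B: go to q1, push ε → (q1, 01, Z)
  ε-move, top Z: go to q0, push ACZ → (q0, 01, ACZ)
  read 0, top A: go to q1, push AA → (q1, 1, AACZ)
  read 1, top A: go to q1, push ε → (q1, ε, ACZ)
All input consumed in state q1 with stack ACZ.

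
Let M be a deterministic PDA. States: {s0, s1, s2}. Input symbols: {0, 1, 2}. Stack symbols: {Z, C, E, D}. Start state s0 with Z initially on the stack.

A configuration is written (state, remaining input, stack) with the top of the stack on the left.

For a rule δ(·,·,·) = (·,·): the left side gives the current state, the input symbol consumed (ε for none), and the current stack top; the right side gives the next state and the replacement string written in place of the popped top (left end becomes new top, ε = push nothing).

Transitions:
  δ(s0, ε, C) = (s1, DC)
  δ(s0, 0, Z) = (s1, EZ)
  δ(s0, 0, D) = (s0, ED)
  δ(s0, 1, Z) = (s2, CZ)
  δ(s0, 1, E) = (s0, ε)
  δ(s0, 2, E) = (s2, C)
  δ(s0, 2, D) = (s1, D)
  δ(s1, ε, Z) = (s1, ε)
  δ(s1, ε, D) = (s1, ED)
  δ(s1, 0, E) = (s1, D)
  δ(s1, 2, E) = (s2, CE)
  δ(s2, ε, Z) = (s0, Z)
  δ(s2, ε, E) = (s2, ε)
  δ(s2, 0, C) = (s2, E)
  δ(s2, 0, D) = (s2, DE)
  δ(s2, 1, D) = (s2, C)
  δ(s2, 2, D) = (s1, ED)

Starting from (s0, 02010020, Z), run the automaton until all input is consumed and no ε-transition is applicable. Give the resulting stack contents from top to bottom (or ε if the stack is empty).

(s0, 02010020, Z)
  read 0, top Z: go to s1, push EZ → (s1, 2010020, EZ)
  read 2, top E: go to s2, push CE → (s2, 010020, CEZ)
  read 0, top C: go to s2, push E → (s2, 10020, EEZ)
  ε-move, top E: go to s2, push ε → (s2, 10020, EZ)
  ε-move, top E: go to s2, push ε → (s2, 10020, Z)
  ε-move, top Z: go to s0, push Z → (s0, 10020, Z)
  read 1, top Z: go to s2, push CZ → (s2, 0020, CZ)
  read 0, top C: go to s2, push E → (s2, 020, EZ)
  ε-move, top E: go to s2, push ε → (s2, 020, Z)
  ε-move, top Z: go to s0, push Z → (s0, 020, Z)
  read 0, top Z: go to s1, push EZ → (s1, 20, EZ)
  read 2, top E: go to s2, push CE → (s2, 0, CEZ)
  read 0, top C: go to s2, push E → (s2, ε, EEZ)
  ε-move, top E: go to s2, push ε → (s2, ε, EZ)
  ε-move, top E: go to s2, push ε → (s2, ε, Z)
  ε-move, top Z: go to s0, push Z → (s0, ε, Z)
All input consumed in state s0 with stack Z.

Z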